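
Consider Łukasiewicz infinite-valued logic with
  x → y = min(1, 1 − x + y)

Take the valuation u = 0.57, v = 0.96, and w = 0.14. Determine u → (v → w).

0.61

v → w = min(1, 1 − 0.96 + 0.14) = min(1, 0.18) = 0.18
u → (v → w) = min(1, 1 − 0.57 + 0.18) = min(1, 0.61) = 0.61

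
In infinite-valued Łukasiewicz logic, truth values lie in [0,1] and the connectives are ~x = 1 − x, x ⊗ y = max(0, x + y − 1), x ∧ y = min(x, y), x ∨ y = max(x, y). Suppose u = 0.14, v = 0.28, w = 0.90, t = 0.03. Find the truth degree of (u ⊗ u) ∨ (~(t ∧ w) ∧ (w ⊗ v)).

u ⊗ u = max(0, 0.14 + 0.14 − 1) = max(0, -0.72) = 0.00
t ∧ w = min(0.03, 0.90) = 0.03
~(t ∧ w) = 1 − 0.03 = 0.97
w ⊗ v = max(0, 0.90 + 0.28 − 1) = max(0, 0.18) = 0.18
~(t ∧ w) ∧ (w ⊗ v) = min(0.97, 0.18) = 0.18
(u ⊗ u) ∨ (~(t ∧ w) ∧ (w ⊗ v)) = max(0.00, 0.18) = 0.18

0.18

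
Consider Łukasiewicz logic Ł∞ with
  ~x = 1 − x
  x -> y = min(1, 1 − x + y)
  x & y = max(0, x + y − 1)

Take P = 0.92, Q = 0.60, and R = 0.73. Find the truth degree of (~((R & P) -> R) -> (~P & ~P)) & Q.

0.60

R & P = max(0, 0.73 + 0.92 − 1) = max(0, 0.65) = 0.65
(R & P) -> R = min(1, 1 − 0.65 + 0.73) = min(1, 1.08) = 1.00
~((R & P) -> R) = 1 − 1.00 = 0.00
~P = 1 − 0.92 = 0.08
~P & ~P = max(0, 0.08 + 0.08 − 1) = max(0, -0.84) = 0.00
~((R & P) -> R) -> (~P & ~P) = min(1, 1 − 0.00 + 0.00) = min(1, 1.00) = 1.00
(~((R & P) -> R) -> (~P & ~P)) & Q = max(0, 1.00 + 0.60 − 1) = max(0, 0.60) = 0.60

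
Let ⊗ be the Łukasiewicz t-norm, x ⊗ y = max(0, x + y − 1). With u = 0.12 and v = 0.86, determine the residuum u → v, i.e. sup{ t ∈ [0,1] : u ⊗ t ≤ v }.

The residuum of the Łukasiewicz t-norm gives the supremum: min(1, 1 − 0.12 + 0.86).
1 − 0.12 + 0.86 = 1.74, so t = min(1, 1.74) = 1.00.
Check: 0.12 ⊗ 1.00 = max(0, 0.12) = 0.12 ≤ 0.86.

1.00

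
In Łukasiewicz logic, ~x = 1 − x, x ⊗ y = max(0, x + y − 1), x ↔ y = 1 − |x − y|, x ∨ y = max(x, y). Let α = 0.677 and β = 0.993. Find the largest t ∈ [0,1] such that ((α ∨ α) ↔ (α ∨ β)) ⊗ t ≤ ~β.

α ∨ α = max(0.677, 0.677) = 0.677
α ∨ β = max(0.677, 0.993) = 0.993
(α ∨ α) ↔ (α ∨ β) = 1 − |0.677 − 0.993| = 1 − 0.316 = 0.684
So the left factor is (α ∨ α) ↔ (α ∨ β) = 0.684.
~β = 1 − 0.993 = 0.007
So the right-hand bound is ~β = 0.007.
The residuum of the Łukasiewicz t-norm gives the supremum: min(1, 1 − 0.684 + 0.007).
1 − 0.684 + 0.007 = 0.323, so t = min(1, 0.323) = 0.323.
Check: 0.684 ⊗ 0.323 = max(0, 0.007) = 0.007 ≤ 0.007.

0.323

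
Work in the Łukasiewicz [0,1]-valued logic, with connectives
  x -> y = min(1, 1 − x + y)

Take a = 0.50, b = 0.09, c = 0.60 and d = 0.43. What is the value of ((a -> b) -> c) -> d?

0.43

a -> b = min(1, 1 − 0.50 + 0.09) = min(1, 0.59) = 0.59
(a -> b) -> c = min(1, 1 − 0.59 + 0.60) = min(1, 1.01) = 1.00
((a -> b) -> c) -> d = min(1, 1 − 1.00 + 0.43) = min(1, 0.43) = 0.43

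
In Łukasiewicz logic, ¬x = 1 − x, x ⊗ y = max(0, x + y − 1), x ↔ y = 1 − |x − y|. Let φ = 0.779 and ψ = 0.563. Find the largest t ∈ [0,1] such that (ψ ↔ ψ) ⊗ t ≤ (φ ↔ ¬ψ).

ψ ↔ ψ = 1 − |0.563 − 0.563| = 1 − 0.000 = 1.000
So the left factor is ψ ↔ ψ = 1.000.
¬ψ = 1 − 0.563 = 0.437
φ ↔ ¬ψ = 1 − |0.779 − 0.437| = 1 − 0.342 = 0.658
So the right-hand bound is φ ↔ ¬ψ = 0.658.
The residuum of the Łukasiewicz t-norm gives the supremum: min(1, 1 − 1.000 + 0.658).
1 − 1.000 + 0.658 = 0.658, so t = min(1, 0.658) = 0.658.
Check: 1.000 ⊗ 0.658 = max(0, 0.658) = 0.658 ≤ 0.658.

0.658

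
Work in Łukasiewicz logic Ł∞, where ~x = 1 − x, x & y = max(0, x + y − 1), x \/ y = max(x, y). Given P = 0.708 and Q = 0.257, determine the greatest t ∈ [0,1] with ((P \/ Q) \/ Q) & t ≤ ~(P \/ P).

0.584

P \/ Q = max(0.708, 0.257) = 0.708
(P \/ Q) \/ Q = max(0.708, 0.257) = 0.708
So the left factor is (P \/ Q) \/ Q = 0.708.
P \/ P = max(0.708, 0.708) = 0.708
~(P \/ P) = 1 − 0.708 = 0.292
So the right-hand bound is ~(P \/ P) = 0.292.
The residuum of the Łukasiewicz t-norm gives the supremum: min(1, 1 − 0.708 + 0.292).
1 − 0.708 + 0.292 = 0.584, so t = min(1, 0.584) = 0.584.
Check: 0.708 & 0.584 = max(0, 0.292) = 0.292 ≤ 0.292.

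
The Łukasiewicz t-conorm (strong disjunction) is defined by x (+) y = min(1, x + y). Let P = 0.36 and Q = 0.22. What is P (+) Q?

P (+) Q = min(1, 0.36 + 0.22) = min(1, 0.58) = 0.58
For comparison, the Gödel t-conorm max(x, y) would give 0.36.

0.58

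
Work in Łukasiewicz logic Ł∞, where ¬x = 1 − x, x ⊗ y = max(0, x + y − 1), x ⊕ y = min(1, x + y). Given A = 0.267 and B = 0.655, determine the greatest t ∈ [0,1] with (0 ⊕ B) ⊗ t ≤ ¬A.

0 ⊕ B = min(1, 0.000 + 0.655) = min(1, 0.655) = 0.655
So the left factor is 0 ⊕ B = 0.655.
¬A = 1 − 0.267 = 0.733
So the right-hand bound is ¬A = 0.733.
The residuum of the Łukasiewicz t-norm gives the supremum: min(1, 1 − 0.655 + 0.733).
1 − 0.655 + 0.733 = 1.078, so t = min(1, 1.078) = 1.000.
Check: 0.655 ⊗ 1.000 = max(0, 0.655) = 0.655 ≤ 0.733.

1.000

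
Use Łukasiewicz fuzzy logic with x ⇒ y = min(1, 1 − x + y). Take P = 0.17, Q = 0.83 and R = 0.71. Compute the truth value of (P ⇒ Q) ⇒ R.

P ⇒ Q = min(1, 1 − 0.17 + 0.83) = min(1, 1.66) = 1.00
(P ⇒ Q) ⇒ R = min(1, 1 − 1.00 + 0.71) = min(1, 0.71) = 0.71

0.71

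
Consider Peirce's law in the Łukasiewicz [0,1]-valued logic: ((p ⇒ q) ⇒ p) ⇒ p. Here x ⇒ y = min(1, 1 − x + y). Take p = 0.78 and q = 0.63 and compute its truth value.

0.85

p ⇒ q = min(1, 1 − 0.78 + 0.63) = min(1, 0.85) = 0.85
(p ⇒ q) ⇒ p = min(1, 1 − 0.85 + 0.78) = min(1, 0.93) = 0.93
((p ⇒ q) ⇒ p) ⇒ p = min(1, 1 − 0.93 + 0.78) = min(1, 0.85) = 0.85
(The value 0.85 < 1 shows this instance is not satisfied; not a Ł∞-tautology in general.)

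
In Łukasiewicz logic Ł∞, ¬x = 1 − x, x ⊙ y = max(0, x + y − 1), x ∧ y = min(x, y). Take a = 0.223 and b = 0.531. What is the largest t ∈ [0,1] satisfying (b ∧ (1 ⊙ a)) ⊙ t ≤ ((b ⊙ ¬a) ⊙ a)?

0.777

1 ⊙ a = max(0, 1.000 + 0.223 − 1) = max(0, 0.223) = 0.223
b ∧ (1 ⊙ a) = min(0.531, 0.223) = 0.223
So the left factor is b ∧ (1 ⊙ a) = 0.223.
¬a = 1 − 0.223 = 0.777
b ⊙ ¬a = max(0, 0.531 + 0.777 − 1) = max(0, 0.308) = 0.308
(b ⊙ ¬a) ⊙ a = max(0, 0.308 + 0.223 − 1) = max(0, -0.469) = 0.000
So the right-hand bound is (b ⊙ ¬a) ⊙ a = 0.000.
The residuum of the Łukasiewicz t-norm gives the supremum: min(1, 1 − 0.223 + 0.000).
1 − 0.223 + 0.000 = 0.777, so t = min(1, 0.777) = 0.777.
Check: 0.223 ⊙ 0.777 = max(0, 0.000) = 0.000 ≤ 0.000.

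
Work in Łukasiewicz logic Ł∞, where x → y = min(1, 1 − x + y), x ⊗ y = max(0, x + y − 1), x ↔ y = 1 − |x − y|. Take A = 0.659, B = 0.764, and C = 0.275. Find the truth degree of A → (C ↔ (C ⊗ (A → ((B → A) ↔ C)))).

B → A = min(1, 1 − 0.764 + 0.659) = min(1, 0.895) = 0.895
(B → A) ↔ C = 1 − |0.895 − 0.275| = 1 − 0.620 = 0.380
A → ((B → A) ↔ C) = min(1, 1 − 0.659 + 0.380) = min(1, 0.721) = 0.721
C ⊗ (A → ((B → A) ↔ C)) = max(0, 0.275 + 0.721 − 1) = max(0, -0.004) = 0.000
C ↔ (C ⊗ (A → ((B → A) ↔ C))) = 1 − |0.275 − 0.000| = 1 − 0.275 = 0.725
A → (C ↔ (C ⊗ (A → ((B → A) ↔ C)))) = min(1, 1 − 0.659 + 0.725) = min(1, 1.066) = 1.000

1.000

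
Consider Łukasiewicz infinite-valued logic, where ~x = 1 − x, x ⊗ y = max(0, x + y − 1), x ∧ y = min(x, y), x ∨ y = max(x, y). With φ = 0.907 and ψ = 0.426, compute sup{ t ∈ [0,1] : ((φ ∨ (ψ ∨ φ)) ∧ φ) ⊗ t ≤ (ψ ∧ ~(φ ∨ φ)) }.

ψ ∨ φ = max(0.426, 0.907) = 0.907
φ ∨ (ψ ∨ φ) = max(0.907, 0.907) = 0.907
(φ ∨ (ψ ∨ φ)) ∧ φ = min(0.907, 0.907) = 0.907
So the left factor is (φ ∨ (ψ ∨ φ)) ∧ φ = 0.907.
φ ∨ φ = max(0.907, 0.907) = 0.907
~(φ ∨ φ) = 1 − 0.907 = 0.093
ψ ∧ ~(φ ∨ φ) = min(0.426, 0.093) = 0.093
So the right-hand bound is ψ ∧ ~(φ ∨ φ) = 0.093.
The residuum of the Łukasiewicz t-norm gives the supremum: min(1, 1 − 0.907 + 0.093).
1 − 0.907 + 0.093 = 0.186, so t = min(1, 0.186) = 0.186.
Check: 0.907 ⊗ 0.186 = max(0, 0.093) = 0.093 ≤ 0.093.

0.186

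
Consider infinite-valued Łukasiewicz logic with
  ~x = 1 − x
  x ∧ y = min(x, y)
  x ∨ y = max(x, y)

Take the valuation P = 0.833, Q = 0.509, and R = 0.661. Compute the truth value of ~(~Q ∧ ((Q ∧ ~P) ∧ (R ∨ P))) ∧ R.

0.661

~Q = 1 − 0.509 = 0.491
~P = 1 − 0.833 = 0.167
Q ∧ ~P = min(0.509, 0.167) = 0.167
R ∨ P = max(0.661, 0.833) = 0.833
(Q ∧ ~P) ∧ (R ∨ P) = min(0.167, 0.833) = 0.167
~Q ∧ ((Q ∧ ~P) ∧ (R ∨ P)) = min(0.491, 0.167) = 0.167
~(~Q ∧ ((Q ∧ ~P) ∧ (R ∨ P))) = 1 − 0.167 = 0.833
~(~Q ∧ ((Q ∧ ~P) ∧ (R ∨ P))) ∧ R = min(0.833, 0.661) = 0.661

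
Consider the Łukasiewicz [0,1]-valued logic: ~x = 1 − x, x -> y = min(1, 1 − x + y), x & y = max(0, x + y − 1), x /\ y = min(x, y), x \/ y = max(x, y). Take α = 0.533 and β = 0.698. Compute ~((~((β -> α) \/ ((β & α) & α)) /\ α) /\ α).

β -> α = min(1, 1 − 0.698 + 0.533) = min(1, 0.835) = 0.835
β & α = max(0, 0.698 + 0.533 − 1) = max(0, 0.231) = 0.231
(β & α) & α = max(0, 0.231 + 0.533 − 1) = max(0, -0.236) = 0.000
(β -> α) \/ ((β & α) & α) = max(0.835, 0.000) = 0.835
~((β -> α) \/ ((β & α) & α)) = 1 − 0.835 = 0.165
~((β -> α) \/ ((β & α) & α)) /\ α = min(0.165, 0.533) = 0.165
(~((β -> α) \/ ((β & α) & α)) /\ α) /\ α = min(0.165, 0.533) = 0.165
~((~((β -> α) \/ ((β & α) & α)) /\ α) /\ α) = 1 − 0.165 = 0.835

0.835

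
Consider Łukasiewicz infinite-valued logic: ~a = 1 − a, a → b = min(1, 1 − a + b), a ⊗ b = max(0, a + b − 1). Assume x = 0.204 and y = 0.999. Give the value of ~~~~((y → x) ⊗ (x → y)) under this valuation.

y → x = min(1, 1 − 0.999 + 0.204) = min(1, 0.205) = 0.205
x → y = min(1, 1 − 0.204 + 0.999) = min(1, 1.795) = 1.000
(y → x) ⊗ (x → y) = max(0, 0.205 + 1.000 − 1) = max(0, 0.205) = 0.205
~((y → x) ⊗ (x → y)) = 1 − 0.205 = 0.795
~~((y → x) ⊗ (x → y)) = 1 − 0.795 = 0.205
~~~((y → x) ⊗ (x → y)) = 1 − 0.205 = 0.795
~~~~((y → x) ⊗ (x → y)) = 1 − 0.795 = 0.205

0.205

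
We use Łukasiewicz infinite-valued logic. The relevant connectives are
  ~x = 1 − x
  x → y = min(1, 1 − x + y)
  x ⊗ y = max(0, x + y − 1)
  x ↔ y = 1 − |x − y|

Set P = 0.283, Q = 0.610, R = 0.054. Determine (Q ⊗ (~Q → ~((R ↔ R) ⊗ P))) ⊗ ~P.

~Q = 1 − 0.610 = 0.390
R ↔ R = 1 − |0.054 − 0.054| = 1 − 0.000 = 1.000
(R ↔ R) ⊗ P = max(0, 1.000 + 0.283 − 1) = max(0, 0.283) = 0.283
~((R ↔ R) ⊗ P) = 1 − 0.283 = 0.717
~Q → ~((R ↔ R) ⊗ P) = min(1, 1 − 0.390 + 0.717) = min(1, 1.327) = 1.000
Q ⊗ (~Q → ~((R ↔ R) ⊗ P)) = max(0, 0.610 + 1.000 − 1) = max(0, 0.610) = 0.610
~P = 1 − 0.283 = 0.717
(Q ⊗ (~Q → ~((R ↔ R) ⊗ P))) ⊗ ~P = max(0, 0.610 + 0.717 − 1) = max(0, 0.327) = 0.327

0.327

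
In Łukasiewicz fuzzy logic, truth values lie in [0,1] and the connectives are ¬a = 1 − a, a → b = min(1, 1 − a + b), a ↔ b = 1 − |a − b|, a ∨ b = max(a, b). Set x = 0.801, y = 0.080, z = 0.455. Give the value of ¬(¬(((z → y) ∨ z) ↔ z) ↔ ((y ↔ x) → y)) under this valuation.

z → y = min(1, 1 − 0.455 + 0.080) = min(1, 0.625) = 0.625
(z → y) ∨ z = max(0.625, 0.455) = 0.625
((z → y) ∨ z) ↔ z = 1 − |0.625 − 0.455| = 1 − 0.170 = 0.830
¬(((z → y) ∨ z) ↔ z) = 1 − 0.830 = 0.170
y ↔ x = 1 − |0.080 − 0.801| = 1 − 0.721 = 0.279
(y ↔ x) → y = min(1, 1 − 0.279 + 0.080) = min(1, 0.801) = 0.801
¬(((z → y) ∨ z) ↔ z) ↔ ((y ↔ x) → y) = 1 − |0.170 − 0.801| = 1 − 0.631 = 0.369
¬(¬(((z → y) ∨ z) ↔ z) ↔ ((y ↔ x) → y)) = 1 − 0.369 = 0.631

0.631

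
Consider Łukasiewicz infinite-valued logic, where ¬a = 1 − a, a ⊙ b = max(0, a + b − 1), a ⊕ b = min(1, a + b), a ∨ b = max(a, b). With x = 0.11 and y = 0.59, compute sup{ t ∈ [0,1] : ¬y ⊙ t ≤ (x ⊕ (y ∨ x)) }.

1.00

¬y = 1 − 0.59 = 0.41
So the left factor is ¬y = 0.41.
y ∨ x = max(0.59, 0.11) = 0.59
x ⊕ (y ∨ x) = min(1, 0.11 + 0.59) = min(1, 0.70) = 0.70
So the right-hand bound is x ⊕ (y ∨ x) = 0.70.
The residuum of the Łukasiewicz t-norm gives the supremum: min(1, 1 − 0.41 + 0.70).
1 − 0.41 + 0.70 = 1.29, so t = min(1, 1.29) = 1.00.
Check: 0.41 ⊙ 1.00 = max(0, 0.41) = 0.41 ≤ 0.70.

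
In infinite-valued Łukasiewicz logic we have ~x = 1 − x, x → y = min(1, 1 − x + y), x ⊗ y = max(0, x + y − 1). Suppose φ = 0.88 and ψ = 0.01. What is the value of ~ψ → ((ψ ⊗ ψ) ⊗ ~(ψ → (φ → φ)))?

0.01

~ψ = 1 − 0.01 = 0.99
ψ ⊗ ψ = max(0, 0.01 + 0.01 − 1) = max(0, -0.98) = 0.00
φ → φ = min(1, 1 − 0.88 + 0.88) = min(1, 1.00) = 1.00
ψ → (φ → φ) = min(1, 1 − 0.01 + 1.00) = min(1, 1.99) = 1.00
~(ψ → (φ → φ)) = 1 − 1.00 = 0.00
(ψ ⊗ ψ) ⊗ ~(ψ → (φ → φ)) = max(0, 0.00 + 0.00 − 1) = max(0, -1.00) = 0.00
~ψ → ((ψ ⊗ ψ) ⊗ ~(ψ → (φ → φ))) = min(1, 1 − 0.99 + 0.00) = min(1, 0.01) = 0.01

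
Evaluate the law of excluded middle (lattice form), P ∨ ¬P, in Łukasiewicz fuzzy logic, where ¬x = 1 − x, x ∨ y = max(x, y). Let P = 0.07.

0.93

¬P = 1 − 0.07 = 0.93
P ∨ ¬P = max(0.07, 0.93) = 0.93
(The value 0.93 < 1 shows this instance is not satisfied; not a Ł∞-tautology — its value is max(a, 1−a).)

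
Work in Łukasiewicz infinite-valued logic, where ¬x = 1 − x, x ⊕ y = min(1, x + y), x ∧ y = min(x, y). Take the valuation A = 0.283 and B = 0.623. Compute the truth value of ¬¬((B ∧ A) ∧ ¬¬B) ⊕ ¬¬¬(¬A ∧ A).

1.000

B ∧ A = min(0.623, 0.283) = 0.283
¬B = 1 − 0.623 = 0.377
¬¬B = 1 − 0.377 = 0.623
(B ∧ A) ∧ ¬¬B = min(0.283, 0.623) = 0.283
¬((B ∧ A) ∧ ¬¬B) = 1 − 0.283 = 0.717
¬¬((B ∧ A) ∧ ¬¬B) = 1 − 0.717 = 0.283
¬A = 1 − 0.283 = 0.717
¬A ∧ A = min(0.717, 0.283) = 0.283
¬(¬A ∧ A) = 1 − 0.283 = 0.717
¬¬(¬A ∧ A) = 1 − 0.717 = 0.283
¬¬¬(¬A ∧ A) = 1 − 0.283 = 0.717
¬¬((B ∧ A) ∧ ¬¬B) ⊕ ¬¬¬(¬A ∧ A) = min(1, 0.283 + 0.717) = min(1, 1.000) = 1.000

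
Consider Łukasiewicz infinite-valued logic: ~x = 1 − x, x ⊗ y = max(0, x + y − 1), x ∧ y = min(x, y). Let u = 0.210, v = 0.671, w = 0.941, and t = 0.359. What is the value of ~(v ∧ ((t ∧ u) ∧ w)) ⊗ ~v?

0.119

t ∧ u = min(0.359, 0.210) = 0.210
(t ∧ u) ∧ w = min(0.210, 0.941) = 0.210
v ∧ ((t ∧ u) ∧ w) = min(0.671, 0.210) = 0.210
~(v ∧ ((t ∧ u) ∧ w)) = 1 − 0.210 = 0.790
~v = 1 − 0.671 = 0.329
~(v ∧ ((t ∧ u) ∧ w)) ⊗ ~v = max(0, 0.790 + 0.329 − 1) = max(0, 0.119) = 0.119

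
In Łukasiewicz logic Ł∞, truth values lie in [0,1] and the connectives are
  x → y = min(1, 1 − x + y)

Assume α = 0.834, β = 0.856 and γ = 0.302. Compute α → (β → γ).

β → γ = min(1, 1 − 0.856 + 0.302) = min(1, 0.446) = 0.446
α → (β → γ) = min(1, 1 − 0.834 + 0.446) = min(1, 0.612) = 0.612

0.612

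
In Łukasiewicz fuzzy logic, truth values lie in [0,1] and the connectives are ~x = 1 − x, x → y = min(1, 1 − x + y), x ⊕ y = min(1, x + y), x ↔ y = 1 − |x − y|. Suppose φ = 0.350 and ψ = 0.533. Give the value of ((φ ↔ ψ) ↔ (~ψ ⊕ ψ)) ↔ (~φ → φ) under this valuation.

φ ↔ ψ = 1 − |0.350 − 0.533| = 1 − 0.183 = 0.817
~ψ = 1 − 0.533 = 0.467
~ψ ⊕ ψ = min(1, 0.467 + 0.533) = min(1, 1.000) = 1.000
(φ ↔ ψ) ↔ (~ψ ⊕ ψ) = 1 − |0.817 − 1.000| = 1 − 0.183 = 0.817
~φ = 1 − 0.350 = 0.650
~φ → φ = min(1, 1 − 0.650 + 0.350) = min(1, 0.700) = 0.700
((φ ↔ ψ) ↔ (~ψ ⊕ ψ)) ↔ (~φ → φ) = 1 − |0.817 − 0.700| = 1 − 0.117 = 0.883

0.883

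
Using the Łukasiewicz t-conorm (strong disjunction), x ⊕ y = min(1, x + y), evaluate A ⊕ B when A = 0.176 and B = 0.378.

0.554

A ⊕ B = min(1, 0.176 + 0.378) = min(1, 0.554) = 0.554
For comparison, the Gödel t-conorm max(x, y) would give 0.378.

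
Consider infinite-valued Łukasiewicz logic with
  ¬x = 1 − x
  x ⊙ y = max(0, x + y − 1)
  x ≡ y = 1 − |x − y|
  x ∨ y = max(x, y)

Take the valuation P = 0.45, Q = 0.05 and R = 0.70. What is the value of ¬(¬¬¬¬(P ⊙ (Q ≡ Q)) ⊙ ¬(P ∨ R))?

1.00

Q ≡ Q = 1 − |0.05 − 0.05| = 1 − 0.00 = 1.00
P ⊙ (Q ≡ Q) = max(0, 0.45 + 1.00 − 1) = max(0, 0.45) = 0.45
¬(P ⊙ (Q ≡ Q)) = 1 − 0.45 = 0.55
¬¬(P ⊙ (Q ≡ Q)) = 1 − 0.55 = 0.45
¬¬¬(P ⊙ (Q ≡ Q)) = 1 − 0.45 = 0.55
¬¬¬¬(P ⊙ (Q ≡ Q)) = 1 − 0.55 = 0.45
P ∨ R = max(0.45, 0.70) = 0.70
¬(P ∨ R) = 1 − 0.70 = 0.30
¬¬¬¬(P ⊙ (Q ≡ Q)) ⊙ ¬(P ∨ R) = max(0, 0.45 + 0.30 − 1) = max(0, -0.25) = 0.00
¬(¬¬¬¬(P ⊙ (Q ≡ Q)) ⊙ ¬(P ∨ R)) = 1 − 0.00 = 1.00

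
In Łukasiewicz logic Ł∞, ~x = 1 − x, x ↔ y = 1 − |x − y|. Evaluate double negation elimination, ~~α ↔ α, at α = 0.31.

1.00

~α = 1 − 0.31 = 0.69
~~α = 1 − 0.69 = 0.31
~~α ↔ α = 1 − |0.31 − 0.31| = 1 − 0.00 = 1.00
(As expected: always 1 in Ł∞ since negation is involutive.)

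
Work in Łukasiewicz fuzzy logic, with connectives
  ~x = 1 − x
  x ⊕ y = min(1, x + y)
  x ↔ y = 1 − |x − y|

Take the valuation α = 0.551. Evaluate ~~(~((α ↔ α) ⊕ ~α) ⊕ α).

0.551

α ↔ α = 1 − |0.551 − 0.551| = 1 − 0.000 = 1.000
~α = 1 − 0.551 = 0.449
(α ↔ α) ⊕ ~α = min(1, 1.000 + 0.449) = min(1, 1.449) = 1.000
~((α ↔ α) ⊕ ~α) = 1 − 1.000 = 0.000
~((α ↔ α) ⊕ ~α) ⊕ α = min(1, 0.000 + 0.551) = min(1, 0.551) = 0.551
~(~((α ↔ α) ⊕ ~α) ⊕ α) = 1 − 0.551 = 0.449
~~(~((α ↔ α) ⊕ ~α) ⊕ α) = 1 − 0.449 = 0.551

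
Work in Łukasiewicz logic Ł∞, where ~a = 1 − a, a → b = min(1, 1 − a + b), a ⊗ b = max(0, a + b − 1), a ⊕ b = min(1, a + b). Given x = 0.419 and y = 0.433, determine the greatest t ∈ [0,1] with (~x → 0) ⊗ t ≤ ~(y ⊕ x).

~x = 1 − 0.419 = 0.581
~x → 0 = min(1, 1 − 0.581 + 0.000) = min(1, 0.419) = 0.419
So the left factor is ~x → 0 = 0.419.
y ⊕ x = min(1, 0.433 + 0.419) = min(1, 0.852) = 0.852
~(y ⊕ x) = 1 − 0.852 = 0.148
So the right-hand bound is ~(y ⊕ x) = 0.148.
The residuum of the Łukasiewicz t-norm gives the supremum: min(1, 1 − 0.419 + 0.148).
1 − 0.419 + 0.148 = 0.729, so t = min(1, 0.729) = 0.729.
Check: 0.419 ⊗ 0.729 = max(0, 0.148) = 0.148 ≤ 0.148.

0.729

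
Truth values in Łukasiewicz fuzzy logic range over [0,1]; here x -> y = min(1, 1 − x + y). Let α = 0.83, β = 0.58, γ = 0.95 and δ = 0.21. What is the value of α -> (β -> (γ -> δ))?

0.85

γ -> δ = min(1, 1 − 0.95 + 0.21) = min(1, 0.26) = 0.26
β -> (γ -> δ) = min(1, 1 − 0.58 + 0.26) = min(1, 0.68) = 0.68
α -> (β -> (γ -> δ)) = min(1, 1 − 0.83 + 0.68) = min(1, 0.85) = 0.85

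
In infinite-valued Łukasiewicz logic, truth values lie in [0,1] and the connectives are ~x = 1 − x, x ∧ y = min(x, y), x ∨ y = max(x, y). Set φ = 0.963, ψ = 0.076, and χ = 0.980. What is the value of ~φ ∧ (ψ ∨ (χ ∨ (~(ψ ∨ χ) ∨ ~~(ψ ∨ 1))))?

~φ = 1 − 0.963 = 0.037
ψ ∨ χ = max(0.076, 0.980) = 0.980
~(ψ ∨ χ) = 1 − 0.980 = 0.020
ψ ∨ 1 = max(0.076, 1.000) = 1.000
~(ψ ∨ 1) = 1 − 1.000 = 0.000
~~(ψ ∨ 1) = 1 − 0.000 = 1.000
~(ψ ∨ χ) ∨ ~~(ψ ∨ 1) = max(0.020, 1.000) = 1.000
χ ∨ (~(ψ ∨ χ) ∨ ~~(ψ ∨ 1)) = max(0.980, 1.000) = 1.000
ψ ∨ (χ ∨ (~(ψ ∨ χ) ∨ ~~(ψ ∨ 1))) = max(0.076, 1.000) = 1.000
~φ ∧ (ψ ∨ (χ ∨ (~(ψ ∨ χ) ∨ ~~(ψ ∨ 1)))) = min(0.037, 1.000) = 0.037

0.037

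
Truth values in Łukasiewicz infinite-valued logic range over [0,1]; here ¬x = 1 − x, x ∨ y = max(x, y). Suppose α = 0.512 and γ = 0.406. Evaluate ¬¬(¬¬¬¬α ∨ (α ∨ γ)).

0.512

¬α = 1 − 0.512 = 0.488
¬¬α = 1 − 0.488 = 0.512
¬¬¬α = 1 − 0.512 = 0.488
¬¬¬¬α = 1 − 0.488 = 0.512
α ∨ γ = max(0.512, 0.406) = 0.512
¬¬¬¬α ∨ (α ∨ γ) = max(0.512, 0.512) = 0.512
¬(¬¬¬¬α ∨ (α ∨ γ)) = 1 − 0.512 = 0.488
¬¬(¬¬¬¬α ∨ (α ∨ γ)) = 1 − 0.488 = 0.512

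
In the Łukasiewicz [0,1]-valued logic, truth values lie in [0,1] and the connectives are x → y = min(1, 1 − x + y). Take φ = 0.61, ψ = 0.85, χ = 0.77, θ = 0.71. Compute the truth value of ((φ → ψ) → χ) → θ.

0.94

φ → ψ = min(1, 1 − 0.61 + 0.85) = min(1, 1.24) = 1.00
(φ → ψ) → χ = min(1, 1 − 1.00 + 0.77) = min(1, 0.77) = 0.77
((φ → ψ) → χ) → θ = min(1, 1 − 0.77 + 0.71) = min(1, 0.94) = 0.94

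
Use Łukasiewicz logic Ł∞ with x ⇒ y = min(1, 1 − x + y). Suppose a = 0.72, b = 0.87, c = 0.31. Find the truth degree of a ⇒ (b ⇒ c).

b ⇒ c = min(1, 1 − 0.87 + 0.31) = min(1, 0.44) = 0.44
a ⇒ (b ⇒ c) = min(1, 1 − 0.72 + 0.44) = min(1, 0.72) = 0.72

0.72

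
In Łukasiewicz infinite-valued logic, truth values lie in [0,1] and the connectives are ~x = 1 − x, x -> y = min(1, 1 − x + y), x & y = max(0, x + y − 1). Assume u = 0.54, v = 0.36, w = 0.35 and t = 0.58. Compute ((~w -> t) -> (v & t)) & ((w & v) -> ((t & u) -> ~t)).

~w = 1 − 0.35 = 0.65
~w -> t = min(1, 1 − 0.65 + 0.58) = min(1, 0.93) = 0.93
v & t = max(0, 0.36 + 0.58 − 1) = max(0, -0.06) = 0.00
(~w -> t) -> (v & t) = min(1, 1 − 0.93 + 0.00) = min(1, 0.07) = 0.07
w & v = max(0, 0.35 + 0.36 − 1) = max(0, -0.29) = 0.00
t & u = max(0, 0.58 + 0.54 − 1) = max(0, 0.12) = 0.12
~t = 1 − 0.58 = 0.42
(t & u) -> ~t = min(1, 1 − 0.12 + 0.42) = min(1, 1.30) = 1.00
(w & v) -> ((t & u) -> ~t) = min(1, 1 − 0.00 + 1.00) = min(1, 2.00) = 1.00
((~w -> t) -> (v & t)) & ((w & v) -> ((t & u) -> ~t)) = max(0, 0.07 + 1.00 − 1) = max(0, 0.07) = 0.07

0.07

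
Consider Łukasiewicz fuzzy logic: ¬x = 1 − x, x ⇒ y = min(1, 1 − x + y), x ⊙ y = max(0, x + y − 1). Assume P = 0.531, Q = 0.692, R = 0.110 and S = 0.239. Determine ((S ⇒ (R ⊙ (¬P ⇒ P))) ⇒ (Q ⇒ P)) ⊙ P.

0.499

¬P = 1 − 0.531 = 0.469
¬P ⇒ P = min(1, 1 − 0.469 + 0.531) = min(1, 1.062) = 1.000
R ⊙ (¬P ⇒ P) = max(0, 0.110 + 1.000 − 1) = max(0, 0.110) = 0.110
S ⇒ (R ⊙ (¬P ⇒ P)) = min(1, 1 − 0.239 + 0.110) = min(1, 0.871) = 0.871
Q ⇒ P = min(1, 1 − 0.692 + 0.531) = min(1, 0.839) = 0.839
(S ⇒ (R ⊙ (¬P ⇒ P))) ⇒ (Q ⇒ P) = min(1, 1 − 0.871 + 0.839) = min(1, 0.968) = 0.968
((S ⇒ (R ⊙ (¬P ⇒ P))) ⇒ (Q ⇒ P)) ⊙ P = max(0, 0.968 + 0.531 − 1) = max(0, 0.499) = 0.499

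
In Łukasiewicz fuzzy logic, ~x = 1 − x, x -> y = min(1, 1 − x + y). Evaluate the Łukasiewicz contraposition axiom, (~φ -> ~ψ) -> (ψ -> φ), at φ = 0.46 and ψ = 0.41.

~φ = 1 − 0.46 = 0.54
~ψ = 1 − 0.41 = 0.59
~φ -> ~ψ = min(1, 1 − 0.54 + 0.59) = min(1, 1.05) = 1.00
ψ -> φ = min(1, 1 − 0.41 + 0.46) = min(1, 1.05) = 1.00
(~φ -> ~ψ) -> (ψ -> φ) = min(1, 1 − 1.00 + 1.00) = min(1, 1.00) = 1.00
(As expected: an axiom of Ł∞, always 1.)

1.00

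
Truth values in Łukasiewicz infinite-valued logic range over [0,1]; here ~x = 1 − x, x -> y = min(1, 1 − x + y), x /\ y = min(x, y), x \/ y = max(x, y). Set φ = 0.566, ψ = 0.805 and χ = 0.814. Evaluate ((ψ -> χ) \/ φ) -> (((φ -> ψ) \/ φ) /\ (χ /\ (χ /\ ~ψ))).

ψ -> χ = min(1, 1 − 0.805 + 0.814) = min(1, 1.009) = 1.000
(ψ -> χ) \/ φ = max(1.000, 0.566) = 1.000
φ -> ψ = min(1, 1 − 0.566 + 0.805) = min(1, 1.239) = 1.000
(φ -> ψ) \/ φ = max(1.000, 0.566) = 1.000
~ψ = 1 − 0.805 = 0.195
χ /\ ~ψ = min(0.814, 0.195) = 0.195
χ /\ (χ /\ ~ψ) = min(0.814, 0.195) = 0.195
((φ -> ψ) \/ φ) /\ (χ /\ (χ /\ ~ψ)) = min(1.000, 0.195) = 0.195
((ψ -> χ) \/ φ) -> (((φ -> ψ) \/ φ) /\ (χ /\ (χ /\ ~ψ))) = min(1, 1 − 1.000 + 0.195) = min(1, 0.195) = 0.195

0.195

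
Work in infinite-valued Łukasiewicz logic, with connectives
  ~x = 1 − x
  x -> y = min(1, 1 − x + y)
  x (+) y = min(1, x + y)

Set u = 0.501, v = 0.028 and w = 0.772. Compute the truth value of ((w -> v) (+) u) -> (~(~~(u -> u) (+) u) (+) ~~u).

0.744

w -> v = min(1, 1 − 0.772 + 0.028) = min(1, 0.256) = 0.256
(w -> v) (+) u = min(1, 0.256 + 0.501) = min(1, 0.757) = 0.757
u -> u = min(1, 1 − 0.501 + 0.501) = min(1, 1.000) = 1.000
~(u -> u) = 1 − 1.000 = 0.000
~~(u -> u) = 1 − 0.000 = 1.000
~~(u -> u) (+) u = min(1, 1.000 + 0.501) = min(1, 1.501) = 1.000
~(~~(u -> u) (+) u) = 1 − 1.000 = 0.000
~u = 1 − 0.501 = 0.499
~~u = 1 − 0.499 = 0.501
~(~~(u -> u) (+) u) (+) ~~u = min(1, 0.000 + 0.501) = min(1, 0.501) = 0.501
((w -> v) (+) u) -> (~(~~(u -> u) (+) u) (+) ~~u) = min(1, 1 − 0.757 + 0.501) = min(1, 0.744) = 0.744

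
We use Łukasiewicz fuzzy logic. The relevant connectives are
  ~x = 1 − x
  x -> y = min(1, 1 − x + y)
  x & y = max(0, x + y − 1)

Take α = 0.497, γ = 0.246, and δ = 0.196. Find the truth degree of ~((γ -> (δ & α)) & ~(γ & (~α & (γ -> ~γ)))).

0.246

δ & α = max(0, 0.196 + 0.497 − 1) = max(0, -0.307) = 0.000
γ -> (δ & α) = min(1, 1 − 0.246 + 0.000) = min(1, 0.754) = 0.754
~α = 1 − 0.497 = 0.503
~γ = 1 − 0.246 = 0.754
γ -> ~γ = min(1, 1 − 0.246 + 0.754) = min(1, 1.508) = 1.000
~α & (γ -> ~γ) = max(0, 0.503 + 1.000 − 1) = max(0, 0.503) = 0.503
γ & (~α & (γ -> ~γ)) = max(0, 0.246 + 0.503 − 1) = max(0, -0.251) = 0.000
~(γ & (~α & (γ -> ~γ))) = 1 − 0.000 = 1.000
(γ -> (δ & α)) & ~(γ & (~α & (γ -> ~γ))) = max(0, 0.754 + 1.000 − 1) = max(0, 0.754) = 0.754
~((γ -> (δ & α)) & ~(γ & (~α & (γ -> ~γ)))) = 1 − 0.754 = 0.246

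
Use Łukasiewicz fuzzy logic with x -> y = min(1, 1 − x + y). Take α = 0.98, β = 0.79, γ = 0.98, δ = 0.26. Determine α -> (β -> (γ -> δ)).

γ -> δ = min(1, 1 − 0.98 + 0.26) = min(1, 0.28) = 0.28
β -> (γ -> δ) = min(1, 1 − 0.79 + 0.28) = min(1, 0.49) = 0.49
α -> (β -> (γ -> δ)) = min(1, 1 − 0.98 + 0.49) = min(1, 0.51) = 0.51

0.51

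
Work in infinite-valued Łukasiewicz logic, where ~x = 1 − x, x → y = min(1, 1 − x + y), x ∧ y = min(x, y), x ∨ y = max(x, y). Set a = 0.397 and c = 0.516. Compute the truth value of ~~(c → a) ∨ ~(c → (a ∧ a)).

0.881

c → a = min(1, 1 − 0.516 + 0.397) = min(1, 0.881) = 0.881
~(c → a) = 1 − 0.881 = 0.119
~~(c → a) = 1 − 0.119 = 0.881
a ∧ a = min(0.397, 0.397) = 0.397
c → (a ∧ a) = min(1, 1 − 0.516 + 0.397) = min(1, 0.881) = 0.881
~(c → (a ∧ a)) = 1 − 0.881 = 0.119
~~(c → a) ∨ ~(c → (a ∧ a)) = max(0.881, 0.119) = 0.881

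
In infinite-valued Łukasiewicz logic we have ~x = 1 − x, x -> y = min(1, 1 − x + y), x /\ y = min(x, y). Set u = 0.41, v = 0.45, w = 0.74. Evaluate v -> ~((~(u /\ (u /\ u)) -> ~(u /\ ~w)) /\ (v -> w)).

0.55

u /\ u = min(0.41, 0.41) = 0.41
u /\ (u /\ u) = min(0.41, 0.41) = 0.41
~(u /\ (u /\ u)) = 1 − 0.41 = 0.59
~w = 1 − 0.74 = 0.26
u /\ ~w = min(0.41, 0.26) = 0.26
~(u /\ ~w) = 1 − 0.26 = 0.74
~(u /\ (u /\ u)) -> ~(u /\ ~w) = min(1, 1 − 0.59 + 0.74) = min(1, 1.15) = 1.00
v -> w = min(1, 1 − 0.45 + 0.74) = min(1, 1.29) = 1.00
(~(u /\ (u /\ u)) -> ~(u /\ ~w)) /\ (v -> w) = min(1.00, 1.00) = 1.00
~((~(u /\ (u /\ u)) -> ~(u /\ ~w)) /\ (v -> w)) = 1 − 1.00 = 0.00
v -> ~((~(u /\ (u /\ u)) -> ~(u /\ ~w)) /\ (v -> w)) = min(1, 1 − 0.45 + 0.00) = min(1, 0.55) = 0.55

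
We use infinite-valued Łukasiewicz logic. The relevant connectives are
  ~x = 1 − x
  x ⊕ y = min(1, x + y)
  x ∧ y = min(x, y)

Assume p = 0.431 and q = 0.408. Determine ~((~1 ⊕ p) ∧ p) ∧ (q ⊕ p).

~1 = 1 − 1.000 = 0.000
~1 ⊕ p = min(1, 0.000 + 0.431) = min(1, 0.431) = 0.431
(~1 ⊕ p) ∧ p = min(0.431, 0.431) = 0.431
~((~1 ⊕ p) ∧ p) = 1 − 0.431 = 0.569
q ⊕ p = min(1, 0.408 + 0.431) = min(1, 0.839) = 0.839
~((~1 ⊕ p) ∧ p) ∧ (q ⊕ p) = min(0.569, 0.839) = 0.569

0.569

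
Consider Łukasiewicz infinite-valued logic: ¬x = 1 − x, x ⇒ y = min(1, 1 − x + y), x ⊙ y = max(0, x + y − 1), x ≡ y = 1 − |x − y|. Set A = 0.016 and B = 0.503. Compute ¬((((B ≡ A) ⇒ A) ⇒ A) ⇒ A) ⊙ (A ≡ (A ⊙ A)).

0.481

B ≡ A = 1 − |0.503 − 0.016| = 1 − 0.487 = 0.513
(B ≡ A) ⇒ A = min(1, 1 − 0.513 + 0.016) = min(1, 0.503) = 0.503
((B ≡ A) ⇒ A) ⇒ A = min(1, 1 − 0.503 + 0.016) = min(1, 0.513) = 0.513
(((B ≡ A) ⇒ A) ⇒ A) ⇒ A = min(1, 1 − 0.513 + 0.016) = min(1, 0.503) = 0.503
¬((((B ≡ A) ⇒ A) ⇒ A) ⇒ A) = 1 − 0.503 = 0.497
A ⊙ A = max(0, 0.016 + 0.016 − 1) = max(0, -0.968) = 0.000
A ≡ (A ⊙ A) = 1 − |0.016 − 0.000| = 1 − 0.016 = 0.984
¬((((B ≡ A) ⇒ A) ⇒ A) ⇒ A) ⊙ (A ≡ (A ⊙ A)) = max(0, 0.497 + 0.984 − 1) = max(0, 0.481) = 0.481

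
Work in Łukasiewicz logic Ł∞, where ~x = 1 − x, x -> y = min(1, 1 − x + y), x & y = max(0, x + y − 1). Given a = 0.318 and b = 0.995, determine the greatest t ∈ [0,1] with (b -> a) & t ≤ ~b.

b -> a = min(1, 1 − 0.995 + 0.318) = min(1, 0.323) = 0.323
So the left factor is b -> a = 0.323.
~b = 1 − 0.995 = 0.005
So the right-hand bound is ~b = 0.005.
The residuum of the Łukasiewicz t-norm gives the supremum: min(1, 1 − 0.323 + 0.005).
1 − 0.323 + 0.005 = 0.682, so t = min(1, 0.682) = 0.682.
Check: 0.323 & 0.682 = max(0, 0.005) = 0.005 ≤ 0.005.

0.682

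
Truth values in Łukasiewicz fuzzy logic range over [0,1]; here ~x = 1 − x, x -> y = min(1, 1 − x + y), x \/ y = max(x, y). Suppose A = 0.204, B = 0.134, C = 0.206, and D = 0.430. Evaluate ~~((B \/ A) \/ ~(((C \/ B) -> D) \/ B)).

B \/ A = max(0.134, 0.204) = 0.204
C \/ B = max(0.206, 0.134) = 0.206
(C \/ B) -> D = min(1, 1 − 0.206 + 0.430) = min(1, 1.224) = 1.000
((C \/ B) -> D) \/ B = max(1.000, 0.134) = 1.000
~(((C \/ B) -> D) \/ B) = 1 − 1.000 = 0.000
(B \/ A) \/ ~(((C \/ B) -> D) \/ B) = max(0.204, 0.000) = 0.204
~((B \/ A) \/ ~(((C \/ B) -> D) \/ B)) = 1 − 0.204 = 0.796
~~((B \/ A) \/ ~(((C \/ B) -> D) \/ B)) = 1 − 0.796 = 0.204

0.204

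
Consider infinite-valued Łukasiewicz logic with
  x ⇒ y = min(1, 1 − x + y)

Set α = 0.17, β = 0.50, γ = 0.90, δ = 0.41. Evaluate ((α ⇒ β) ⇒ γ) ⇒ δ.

α ⇒ β = min(1, 1 − 0.17 + 0.50) = min(1, 1.33) = 1.00
(α ⇒ β) ⇒ γ = min(1, 1 − 1.00 + 0.90) = min(1, 0.90) = 0.90
((α ⇒ β) ⇒ γ) ⇒ δ = min(1, 1 − 0.90 + 0.41) = min(1, 0.51) = 0.51

0.51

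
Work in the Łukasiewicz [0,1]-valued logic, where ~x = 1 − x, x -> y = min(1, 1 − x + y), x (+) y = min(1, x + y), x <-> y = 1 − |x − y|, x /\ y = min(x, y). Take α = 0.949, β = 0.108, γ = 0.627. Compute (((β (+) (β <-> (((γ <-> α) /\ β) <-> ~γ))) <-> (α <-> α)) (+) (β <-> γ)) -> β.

γ <-> α = 1 − |0.627 − 0.949| = 1 − 0.322 = 0.678
(γ <-> α) /\ β = min(0.678, 0.108) = 0.108
~γ = 1 − 0.627 = 0.373
((γ <-> α) /\ β) <-> ~γ = 1 − |0.108 − 0.373| = 1 − 0.265 = 0.735
β <-> (((γ <-> α) /\ β) <-> ~γ) = 1 − |0.108 − 0.735| = 1 − 0.627 = 0.373
β (+) (β <-> (((γ <-> α) /\ β) <-> ~γ)) = min(1, 0.108 + 0.373) = min(1, 0.481) = 0.481
α <-> α = 1 − |0.949 − 0.949| = 1 − 0.000 = 1.000
(β (+) (β <-> (((γ <-> α) /\ β) <-> ~γ))) <-> (α <-> α) = 1 − |0.481 − 1.000| = 1 − 0.519 = 0.481
β <-> γ = 1 − |0.108 − 0.627| = 1 − 0.519 = 0.481
((β (+) (β <-> (((γ <-> α) /\ β) <-> ~γ))) <-> (α <-> α)) (+) (β <-> γ) = min(1, 0.481 + 0.481) = min(1, 0.962) = 0.962
(((β (+) (β <-> (((γ <-> α) /\ β) <-> ~γ))) <-> (α <-> α)) (+) (β <-> γ)) -> β = min(1, 1 − 0.962 + 0.108) = min(1, 0.146) = 0.146

0.146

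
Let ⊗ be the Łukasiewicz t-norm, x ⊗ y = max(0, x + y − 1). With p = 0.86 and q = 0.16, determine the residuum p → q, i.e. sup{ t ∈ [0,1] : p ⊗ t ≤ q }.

The residuum of the Łukasiewicz t-norm gives the supremum: min(1, 1 − 0.86 + 0.16).
1 − 0.86 + 0.16 = 0.30, so t = min(1, 0.30) = 0.30.
Check: 0.86 ⊗ 0.30 = max(0, 0.16) = 0.16 ≤ 0.16.

0.30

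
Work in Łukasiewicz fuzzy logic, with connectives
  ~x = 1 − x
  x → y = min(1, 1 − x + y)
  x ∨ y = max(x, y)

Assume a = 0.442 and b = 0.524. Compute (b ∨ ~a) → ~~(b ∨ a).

0.966

~a = 1 − 0.442 = 0.558
b ∨ ~a = max(0.524, 0.558) = 0.558
b ∨ a = max(0.524, 0.442) = 0.524
~(b ∨ a) = 1 − 0.524 = 0.476
~~(b ∨ a) = 1 − 0.476 = 0.524
(b ∨ ~a) → ~~(b ∨ a) = min(1, 1 − 0.558 + 0.524) = min(1, 0.966) = 0.966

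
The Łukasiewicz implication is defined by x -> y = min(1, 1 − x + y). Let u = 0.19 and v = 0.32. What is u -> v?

1.00

u -> v = min(1, 1 − 0.19 + 0.32) = min(1, 1.13) = 1.00
For comparison, the Gödel implication (1 if x ≤ y else y) would give 1.00.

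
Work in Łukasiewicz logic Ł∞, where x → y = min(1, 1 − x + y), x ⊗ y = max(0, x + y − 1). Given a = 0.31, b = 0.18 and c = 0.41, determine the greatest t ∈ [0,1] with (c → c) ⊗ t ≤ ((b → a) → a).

0.31

c → c = min(1, 1 − 0.41 + 0.41) = min(1, 1.00) = 1.00
So the left factor is c → c = 1.00.
b → a = min(1, 1 − 0.18 + 0.31) = min(1, 1.13) = 1.00
(b → a) → a = min(1, 1 − 1.00 + 0.31) = min(1, 0.31) = 0.31
So the right-hand bound is (b → a) → a = 0.31.
The residuum of the Łukasiewicz t-norm gives the supremum: min(1, 1 − 1.00 + 0.31).
1 − 1.00 + 0.31 = 0.31, so t = min(1, 0.31) = 0.31.
Check: 1.00 ⊗ 0.31 = max(0, 0.31) = 0.31 ≤ 0.31.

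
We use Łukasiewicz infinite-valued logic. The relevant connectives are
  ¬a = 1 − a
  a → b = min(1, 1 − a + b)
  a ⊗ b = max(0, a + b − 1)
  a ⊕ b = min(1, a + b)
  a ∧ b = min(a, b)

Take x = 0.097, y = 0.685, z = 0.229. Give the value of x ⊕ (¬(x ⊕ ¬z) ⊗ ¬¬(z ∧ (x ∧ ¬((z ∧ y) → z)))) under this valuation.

0.097

¬z = 1 − 0.229 = 0.771
x ⊕ ¬z = min(1, 0.097 + 0.771) = min(1, 0.868) = 0.868
¬(x ⊕ ¬z) = 1 − 0.868 = 0.132
z ∧ y = min(0.229, 0.685) = 0.229
(z ∧ y) → z = min(1, 1 − 0.229 + 0.229) = min(1, 1.000) = 1.000
¬((z ∧ y) → z) = 1 − 1.000 = 0.000
x ∧ ¬((z ∧ y) → z) = min(0.097, 0.000) = 0.000
z ∧ (x ∧ ¬((z ∧ y) → z)) = min(0.229, 0.000) = 0.000
¬(z ∧ (x ∧ ¬((z ∧ y) → z))) = 1 − 0.000 = 1.000
¬¬(z ∧ (x ∧ ¬((z ∧ y) → z))) = 1 − 1.000 = 0.000
¬(x ⊕ ¬z) ⊗ ¬¬(z ∧ (x ∧ ¬((z ∧ y) → z))) = max(0, 0.132 + 0.000 − 1) = max(0, -0.868) = 0.000
x ⊕ (¬(x ⊕ ¬z) ⊗ ¬¬(z ∧ (x ∧ ¬((z ∧ y) → z)))) = min(1, 0.097 + 0.000) = min(1, 0.097) = 0.097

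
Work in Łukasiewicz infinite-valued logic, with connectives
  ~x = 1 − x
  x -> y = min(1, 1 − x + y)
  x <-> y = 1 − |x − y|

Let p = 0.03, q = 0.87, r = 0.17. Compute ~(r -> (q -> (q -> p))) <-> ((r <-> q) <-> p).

0.27

q -> p = min(1, 1 − 0.87 + 0.03) = min(1, 0.16) = 0.16
q -> (q -> p) = min(1, 1 − 0.87 + 0.16) = min(1, 0.29) = 0.29
r -> (q -> (q -> p)) = min(1, 1 − 0.17 + 0.29) = min(1, 1.12) = 1.00
~(r -> (q -> (q -> p))) = 1 − 1.00 = 0.00
r <-> q = 1 − |0.17 − 0.87| = 1 − 0.70 = 0.30
(r <-> q) <-> p = 1 − |0.30 − 0.03| = 1 − 0.27 = 0.73
~(r -> (q -> (q -> p))) <-> ((r <-> q) <-> p) = 1 − |0.00 − 0.73| = 1 − 0.73 = 0.27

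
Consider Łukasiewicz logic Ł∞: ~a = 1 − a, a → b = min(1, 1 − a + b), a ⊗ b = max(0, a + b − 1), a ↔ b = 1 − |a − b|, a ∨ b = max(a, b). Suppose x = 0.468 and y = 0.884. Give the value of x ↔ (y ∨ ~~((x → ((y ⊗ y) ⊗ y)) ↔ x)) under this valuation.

0.584

y ⊗ y = max(0, 0.884 + 0.884 − 1) = max(0, 0.768) = 0.768
(y ⊗ y) ⊗ y = max(0, 0.768 + 0.884 − 1) = max(0, 0.652) = 0.652
x → ((y ⊗ y) ⊗ y) = min(1, 1 − 0.468 + 0.652) = min(1, 1.184) = 1.000
(x → ((y ⊗ y) ⊗ y)) ↔ x = 1 − |1.000 − 0.468| = 1 − 0.532 = 0.468
~((x → ((y ⊗ y) ⊗ y)) ↔ x) = 1 − 0.468 = 0.532
~~((x → ((y ⊗ y) ⊗ y)) ↔ x) = 1 − 0.532 = 0.468
y ∨ ~~((x → ((y ⊗ y) ⊗ y)) ↔ x) = max(0.884, 0.468) = 0.884
x ↔ (y ∨ ~~((x → ((y ⊗ y) ⊗ y)) ↔ x)) = 1 − |0.468 − 0.884| = 1 − 0.416 = 0.584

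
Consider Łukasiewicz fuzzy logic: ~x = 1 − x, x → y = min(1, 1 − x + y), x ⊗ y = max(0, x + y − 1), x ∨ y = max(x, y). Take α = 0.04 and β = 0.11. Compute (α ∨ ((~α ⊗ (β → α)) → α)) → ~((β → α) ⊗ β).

~α = 1 − 0.04 = 0.96
β → α = min(1, 1 − 0.11 + 0.04) = min(1, 0.93) = 0.93
~α ⊗ (β → α) = max(0, 0.96 + 0.93 − 1) = max(0, 0.89) = 0.89
(~α ⊗ (β → α)) → α = min(1, 1 − 0.89 + 0.04) = min(1, 0.15) = 0.15
α ∨ ((~α ⊗ (β → α)) → α) = max(0.04, 0.15) = 0.15
(β → α) ⊗ β = max(0, 0.93 + 0.11 − 1) = max(0, 0.04) = 0.04
~((β → α) ⊗ β) = 1 − 0.04 = 0.96
(α ∨ ((~α ⊗ (β → α)) → α)) → ~((β → α) ⊗ β) = min(1, 1 − 0.15 + 0.96) = min(1, 1.81) = 1.00

1.00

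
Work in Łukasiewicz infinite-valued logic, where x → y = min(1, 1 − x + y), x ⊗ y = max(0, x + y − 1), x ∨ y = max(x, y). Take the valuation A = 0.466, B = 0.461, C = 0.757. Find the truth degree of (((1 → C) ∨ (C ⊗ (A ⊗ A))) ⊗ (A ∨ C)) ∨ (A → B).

0.995

1 → C = min(1, 1 − 1.000 + 0.757) = min(1, 0.757) = 0.757
A ⊗ A = max(0, 0.466 + 0.466 − 1) = max(0, -0.068) = 0.000
C ⊗ (A ⊗ A) = max(0, 0.757 + 0.000 − 1) = max(0, -0.243) = 0.000
(1 → C) ∨ (C ⊗ (A ⊗ A)) = max(0.757, 0.000) = 0.757
A ∨ C = max(0.466, 0.757) = 0.757
((1 → C) ∨ (C ⊗ (A ⊗ A))) ⊗ (A ∨ C) = max(0, 0.757 + 0.757 − 1) = max(0, 0.514) = 0.514
A → B = min(1, 1 − 0.466 + 0.461) = min(1, 0.995) = 0.995
(((1 → C) ∨ (C ⊗ (A ⊗ A))) ⊗ (A ∨ C)) ∨ (A → B) = max(0.514, 0.995) = 0.995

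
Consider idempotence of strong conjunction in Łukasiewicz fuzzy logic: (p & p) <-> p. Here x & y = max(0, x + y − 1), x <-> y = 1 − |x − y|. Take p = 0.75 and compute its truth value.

0.75

p & p = max(0, 0.75 + 0.75 − 1) = max(0, 0.50) = 0.50
(p & p) <-> p = 1 − |0.50 − 0.75| = 1 − 0.25 = 0.75
(The value 0.75 < 1 shows this instance is not satisfied; fails in Ł∞ since a ⊗ a = max(0, 2a−1) ≠ a in general.)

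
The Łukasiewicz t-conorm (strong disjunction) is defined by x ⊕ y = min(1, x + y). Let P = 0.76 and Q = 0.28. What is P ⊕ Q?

P ⊕ Q = min(1, 0.76 + 0.28) = min(1, 1.04) = 1.00
For comparison, the Gödel t-conorm max(x, y) would give 0.76.

1.00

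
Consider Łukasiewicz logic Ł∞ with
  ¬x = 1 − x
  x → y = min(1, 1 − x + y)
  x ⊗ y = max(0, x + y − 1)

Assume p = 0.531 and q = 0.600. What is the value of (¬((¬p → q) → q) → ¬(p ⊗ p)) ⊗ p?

¬p = 1 − 0.531 = 0.469
¬p → q = min(1, 1 − 0.469 + 0.600) = min(1, 1.131) = 1.000
(¬p → q) → q = min(1, 1 − 1.000 + 0.600) = min(1, 0.600) = 0.600
¬((¬p → q) → q) = 1 − 0.600 = 0.400
p ⊗ p = max(0, 0.531 + 0.531 − 1) = max(0, 0.062) = 0.062
¬(p ⊗ p) = 1 − 0.062 = 0.938
¬((¬p → q) → q) → ¬(p ⊗ p) = min(1, 1 − 0.400 + 0.938) = min(1, 1.538) = 1.000
(¬((¬p → q) → q) → ¬(p ⊗ p)) ⊗ p = max(0, 1.000 + 0.531 − 1) = max(0, 0.531) = 0.531

0.531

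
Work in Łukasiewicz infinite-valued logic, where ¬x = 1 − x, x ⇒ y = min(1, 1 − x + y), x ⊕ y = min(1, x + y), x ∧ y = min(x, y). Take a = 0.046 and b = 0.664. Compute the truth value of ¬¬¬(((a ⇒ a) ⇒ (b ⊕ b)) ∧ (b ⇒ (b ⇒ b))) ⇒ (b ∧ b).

a ⇒ a = min(1, 1 − 0.046 + 0.046) = min(1, 1.000) = 1.000
b ⊕ b = min(1, 0.664 + 0.664) = min(1, 1.328) = 1.000
(a ⇒ a) ⇒ (b ⊕ b) = min(1, 1 − 1.000 + 1.000) = min(1, 1.000) = 1.000
b ⇒ b = min(1, 1 − 0.664 + 0.664) = min(1, 1.000) = 1.000
b ⇒ (b ⇒ b) = min(1, 1 − 0.664 + 1.000) = min(1, 1.336) = 1.000
((a ⇒ a) ⇒ (b ⊕ b)) ∧ (b ⇒ (b ⇒ b)) = min(1.000, 1.000) = 1.000
¬(((a ⇒ a) ⇒ (b ⊕ b)) ∧ (b ⇒ (b ⇒ b))) = 1 − 1.000 = 0.000
¬¬(((a ⇒ a) ⇒ (b ⊕ b)) ∧ (b ⇒ (b ⇒ b))) = 1 − 0.000 = 1.000
¬¬¬(((a ⇒ a) ⇒ (b ⊕ b)) ∧ (b ⇒ (b ⇒ b))) = 1 − 1.000 = 0.000
b ∧ b = min(0.664, 0.664) = 0.664
¬¬¬(((a ⇒ a) ⇒ (b ⊕ b)) ∧ (b ⇒ (b ⇒ b))) ⇒ (b ∧ b) = min(1, 1 − 0.000 + 0.664) = min(1, 1.664) = 1.000

1.000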